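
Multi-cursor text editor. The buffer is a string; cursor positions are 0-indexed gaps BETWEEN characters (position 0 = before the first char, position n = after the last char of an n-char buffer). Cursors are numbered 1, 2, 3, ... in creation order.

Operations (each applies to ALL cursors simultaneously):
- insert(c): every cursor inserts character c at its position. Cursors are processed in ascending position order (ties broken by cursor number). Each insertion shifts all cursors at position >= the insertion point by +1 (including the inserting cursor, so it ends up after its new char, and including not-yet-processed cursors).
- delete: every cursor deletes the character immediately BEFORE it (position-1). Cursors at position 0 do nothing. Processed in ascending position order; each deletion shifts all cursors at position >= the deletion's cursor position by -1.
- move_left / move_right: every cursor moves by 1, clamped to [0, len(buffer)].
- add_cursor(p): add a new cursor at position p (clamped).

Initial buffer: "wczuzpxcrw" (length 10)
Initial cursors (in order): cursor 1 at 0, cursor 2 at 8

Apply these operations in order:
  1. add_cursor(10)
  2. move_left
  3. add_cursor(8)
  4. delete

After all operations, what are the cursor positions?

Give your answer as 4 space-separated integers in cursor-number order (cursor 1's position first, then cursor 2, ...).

Answer: 0 6 6 6

Derivation:
After op 1 (add_cursor(10)): buffer="wczuzpxcrw" (len 10), cursors c1@0 c2@8 c3@10, authorship ..........
After op 2 (move_left): buffer="wczuzpxcrw" (len 10), cursors c1@0 c2@7 c3@9, authorship ..........
After op 3 (add_cursor(8)): buffer="wczuzpxcrw" (len 10), cursors c1@0 c2@7 c4@8 c3@9, authorship ..........
After op 4 (delete): buffer="wczuzpw" (len 7), cursors c1@0 c2@6 c3@6 c4@6, authorship .......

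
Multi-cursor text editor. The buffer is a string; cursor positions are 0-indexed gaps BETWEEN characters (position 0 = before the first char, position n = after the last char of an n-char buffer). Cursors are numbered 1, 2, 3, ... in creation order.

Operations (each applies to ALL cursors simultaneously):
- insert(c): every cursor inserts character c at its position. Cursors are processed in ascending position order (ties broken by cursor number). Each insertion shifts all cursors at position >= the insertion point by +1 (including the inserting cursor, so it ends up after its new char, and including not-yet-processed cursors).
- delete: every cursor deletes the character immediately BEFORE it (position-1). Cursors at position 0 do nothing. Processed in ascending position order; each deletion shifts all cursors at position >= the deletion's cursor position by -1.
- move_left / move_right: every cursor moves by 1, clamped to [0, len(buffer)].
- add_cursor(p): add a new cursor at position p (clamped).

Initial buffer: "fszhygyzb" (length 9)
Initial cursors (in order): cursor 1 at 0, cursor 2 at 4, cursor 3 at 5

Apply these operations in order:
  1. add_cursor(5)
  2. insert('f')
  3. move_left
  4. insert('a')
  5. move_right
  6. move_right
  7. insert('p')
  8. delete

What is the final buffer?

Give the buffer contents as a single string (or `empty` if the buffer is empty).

Answer: affszhafyfaafgyzb

Derivation:
After op 1 (add_cursor(5)): buffer="fszhygyzb" (len 9), cursors c1@0 c2@4 c3@5 c4@5, authorship .........
After op 2 (insert('f')): buffer="ffszhfyffgyzb" (len 13), cursors c1@1 c2@6 c3@9 c4@9, authorship 1....2.34....
After op 3 (move_left): buffer="ffszhfyffgyzb" (len 13), cursors c1@0 c2@5 c3@8 c4@8, authorship 1....2.34....
After op 4 (insert('a')): buffer="affszhafyfaafgyzb" (len 17), cursors c1@1 c2@7 c3@12 c4@12, authorship 11....22.3344....
After op 5 (move_right): buffer="affszhafyfaafgyzb" (len 17), cursors c1@2 c2@8 c3@13 c4@13, authorship 11....22.3344....
After op 6 (move_right): buffer="affszhafyfaafgyzb" (len 17), cursors c1@3 c2@9 c3@14 c4@14, authorship 11....22.3344....
After op 7 (insert('p')): buffer="affpszhafypfaafgppyzb" (len 21), cursors c1@4 c2@11 c3@18 c4@18, authorship 11.1...22.23344.34...
After op 8 (delete): buffer="affszhafyfaafgyzb" (len 17), cursors c1@3 c2@9 c3@14 c4@14, authorship 11....22.3344....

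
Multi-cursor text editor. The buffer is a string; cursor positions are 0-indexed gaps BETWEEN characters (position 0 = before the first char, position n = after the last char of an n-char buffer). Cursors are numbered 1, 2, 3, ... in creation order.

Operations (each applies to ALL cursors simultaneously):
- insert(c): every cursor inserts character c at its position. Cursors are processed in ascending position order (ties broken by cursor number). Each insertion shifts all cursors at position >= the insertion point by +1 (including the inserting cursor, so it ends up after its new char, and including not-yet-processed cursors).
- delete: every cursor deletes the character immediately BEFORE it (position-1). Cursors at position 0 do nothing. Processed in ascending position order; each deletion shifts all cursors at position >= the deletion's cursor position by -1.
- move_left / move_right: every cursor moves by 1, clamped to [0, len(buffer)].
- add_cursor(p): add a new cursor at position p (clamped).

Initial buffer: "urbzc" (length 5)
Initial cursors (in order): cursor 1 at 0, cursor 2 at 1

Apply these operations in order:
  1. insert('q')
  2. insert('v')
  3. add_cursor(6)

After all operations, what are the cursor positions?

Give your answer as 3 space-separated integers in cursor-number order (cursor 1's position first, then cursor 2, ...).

After op 1 (insert('q')): buffer="quqrbzc" (len 7), cursors c1@1 c2@3, authorship 1.2....
After op 2 (insert('v')): buffer="qvuqvrbzc" (len 9), cursors c1@2 c2@5, authorship 11.22....
After op 3 (add_cursor(6)): buffer="qvuqvrbzc" (len 9), cursors c1@2 c2@5 c3@6, authorship 11.22....

Answer: 2 5 6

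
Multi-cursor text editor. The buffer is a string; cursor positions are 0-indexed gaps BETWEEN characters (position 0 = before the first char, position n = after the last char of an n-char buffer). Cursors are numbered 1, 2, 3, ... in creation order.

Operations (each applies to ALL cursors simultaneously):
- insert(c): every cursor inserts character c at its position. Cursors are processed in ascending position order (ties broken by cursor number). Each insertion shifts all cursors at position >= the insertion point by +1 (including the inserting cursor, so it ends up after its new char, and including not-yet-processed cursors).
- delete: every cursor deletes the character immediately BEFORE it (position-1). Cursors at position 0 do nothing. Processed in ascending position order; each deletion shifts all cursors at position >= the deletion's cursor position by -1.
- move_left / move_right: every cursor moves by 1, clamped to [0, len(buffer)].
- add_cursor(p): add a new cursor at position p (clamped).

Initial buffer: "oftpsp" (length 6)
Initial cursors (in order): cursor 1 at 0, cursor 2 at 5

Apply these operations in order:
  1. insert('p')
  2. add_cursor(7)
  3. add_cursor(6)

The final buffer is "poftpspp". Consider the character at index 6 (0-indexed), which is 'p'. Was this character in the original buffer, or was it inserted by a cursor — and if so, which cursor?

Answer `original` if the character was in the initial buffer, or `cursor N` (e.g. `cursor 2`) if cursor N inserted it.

After op 1 (insert('p')): buffer="poftpspp" (len 8), cursors c1@1 c2@7, authorship 1.....2.
After op 2 (add_cursor(7)): buffer="poftpspp" (len 8), cursors c1@1 c2@7 c3@7, authorship 1.....2.
After op 3 (add_cursor(6)): buffer="poftpspp" (len 8), cursors c1@1 c4@6 c2@7 c3@7, authorship 1.....2.
Authorship (.=original, N=cursor N): 1 . . . . . 2 .
Index 6: author = 2

Answer: cursor 2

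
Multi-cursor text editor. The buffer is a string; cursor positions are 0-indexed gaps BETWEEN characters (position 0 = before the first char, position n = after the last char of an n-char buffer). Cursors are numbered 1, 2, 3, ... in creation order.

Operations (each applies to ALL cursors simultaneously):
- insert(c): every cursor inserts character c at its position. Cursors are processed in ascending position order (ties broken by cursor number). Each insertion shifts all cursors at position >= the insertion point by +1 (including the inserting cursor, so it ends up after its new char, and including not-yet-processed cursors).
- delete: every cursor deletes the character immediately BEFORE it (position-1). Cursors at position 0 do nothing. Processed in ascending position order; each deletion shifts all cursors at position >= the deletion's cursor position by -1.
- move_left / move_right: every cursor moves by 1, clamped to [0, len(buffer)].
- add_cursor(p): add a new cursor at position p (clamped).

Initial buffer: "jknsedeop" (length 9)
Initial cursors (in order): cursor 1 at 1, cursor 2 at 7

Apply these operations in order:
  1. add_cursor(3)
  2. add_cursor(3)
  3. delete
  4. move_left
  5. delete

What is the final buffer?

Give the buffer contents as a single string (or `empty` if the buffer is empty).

Answer: sdop

Derivation:
After op 1 (add_cursor(3)): buffer="jknsedeop" (len 9), cursors c1@1 c3@3 c2@7, authorship .........
After op 2 (add_cursor(3)): buffer="jknsedeop" (len 9), cursors c1@1 c3@3 c4@3 c2@7, authorship .........
After op 3 (delete): buffer="sedop" (len 5), cursors c1@0 c3@0 c4@0 c2@3, authorship .....
After op 4 (move_left): buffer="sedop" (len 5), cursors c1@0 c3@0 c4@0 c2@2, authorship .....
After op 5 (delete): buffer="sdop" (len 4), cursors c1@0 c3@0 c4@0 c2@1, authorship ....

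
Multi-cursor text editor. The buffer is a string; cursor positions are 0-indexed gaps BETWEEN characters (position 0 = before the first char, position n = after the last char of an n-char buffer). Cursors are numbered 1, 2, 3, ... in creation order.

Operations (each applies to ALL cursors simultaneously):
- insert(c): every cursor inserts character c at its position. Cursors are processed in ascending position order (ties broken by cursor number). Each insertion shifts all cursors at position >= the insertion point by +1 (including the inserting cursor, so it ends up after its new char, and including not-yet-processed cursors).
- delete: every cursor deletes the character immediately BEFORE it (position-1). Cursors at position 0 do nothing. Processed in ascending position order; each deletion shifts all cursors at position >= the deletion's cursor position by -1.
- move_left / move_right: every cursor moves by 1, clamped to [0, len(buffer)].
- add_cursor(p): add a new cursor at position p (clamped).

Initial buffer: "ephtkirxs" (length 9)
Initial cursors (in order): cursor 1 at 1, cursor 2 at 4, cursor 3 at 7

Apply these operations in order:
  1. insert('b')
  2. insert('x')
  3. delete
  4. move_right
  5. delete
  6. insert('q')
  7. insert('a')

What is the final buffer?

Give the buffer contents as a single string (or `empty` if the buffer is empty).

Answer: ebqahtbqairbqas

Derivation:
After op 1 (insert('b')): buffer="ebphtbkirbxs" (len 12), cursors c1@2 c2@6 c3@10, authorship .1...2...3..
After op 2 (insert('x')): buffer="ebxphtbxkirbxxs" (len 15), cursors c1@3 c2@8 c3@13, authorship .11...22...33..
After op 3 (delete): buffer="ebphtbkirbxs" (len 12), cursors c1@2 c2@6 c3@10, authorship .1...2...3..
After op 4 (move_right): buffer="ebphtbkirbxs" (len 12), cursors c1@3 c2@7 c3@11, authorship .1...2...3..
After op 5 (delete): buffer="ebhtbirbs" (len 9), cursors c1@2 c2@5 c3@8, authorship .1..2..3.
After op 6 (insert('q')): buffer="ebqhtbqirbqs" (len 12), cursors c1@3 c2@7 c3@11, authorship .11..22..33.
After op 7 (insert('a')): buffer="ebqahtbqairbqas" (len 15), cursors c1@4 c2@9 c3@14, authorship .111..222..333.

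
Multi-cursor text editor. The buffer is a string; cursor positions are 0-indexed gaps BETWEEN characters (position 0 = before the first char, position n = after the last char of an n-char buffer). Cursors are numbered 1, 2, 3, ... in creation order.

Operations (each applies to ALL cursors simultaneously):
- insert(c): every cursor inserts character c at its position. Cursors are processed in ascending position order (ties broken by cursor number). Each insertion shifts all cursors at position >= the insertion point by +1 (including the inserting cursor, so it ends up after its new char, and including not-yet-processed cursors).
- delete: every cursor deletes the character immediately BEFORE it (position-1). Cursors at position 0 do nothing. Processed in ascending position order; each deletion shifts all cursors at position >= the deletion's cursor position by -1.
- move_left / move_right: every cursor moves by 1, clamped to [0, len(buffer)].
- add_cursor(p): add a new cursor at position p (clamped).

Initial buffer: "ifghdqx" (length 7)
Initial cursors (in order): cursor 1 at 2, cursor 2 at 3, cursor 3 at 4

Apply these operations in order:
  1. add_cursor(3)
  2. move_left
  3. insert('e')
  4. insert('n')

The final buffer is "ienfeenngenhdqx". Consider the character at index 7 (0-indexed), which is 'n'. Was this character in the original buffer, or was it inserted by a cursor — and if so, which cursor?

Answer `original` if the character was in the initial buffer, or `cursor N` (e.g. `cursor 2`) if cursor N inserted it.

Answer: cursor 4

Derivation:
After op 1 (add_cursor(3)): buffer="ifghdqx" (len 7), cursors c1@2 c2@3 c4@3 c3@4, authorship .......
After op 2 (move_left): buffer="ifghdqx" (len 7), cursors c1@1 c2@2 c4@2 c3@3, authorship .......
After op 3 (insert('e')): buffer="iefeegehdqx" (len 11), cursors c1@2 c2@5 c4@5 c3@7, authorship .1.24.3....
After op 4 (insert('n')): buffer="ienfeenngenhdqx" (len 15), cursors c1@3 c2@8 c4@8 c3@11, authorship .11.2424.33....
Authorship (.=original, N=cursor N): . 1 1 . 2 4 2 4 . 3 3 . . . .
Index 7: author = 4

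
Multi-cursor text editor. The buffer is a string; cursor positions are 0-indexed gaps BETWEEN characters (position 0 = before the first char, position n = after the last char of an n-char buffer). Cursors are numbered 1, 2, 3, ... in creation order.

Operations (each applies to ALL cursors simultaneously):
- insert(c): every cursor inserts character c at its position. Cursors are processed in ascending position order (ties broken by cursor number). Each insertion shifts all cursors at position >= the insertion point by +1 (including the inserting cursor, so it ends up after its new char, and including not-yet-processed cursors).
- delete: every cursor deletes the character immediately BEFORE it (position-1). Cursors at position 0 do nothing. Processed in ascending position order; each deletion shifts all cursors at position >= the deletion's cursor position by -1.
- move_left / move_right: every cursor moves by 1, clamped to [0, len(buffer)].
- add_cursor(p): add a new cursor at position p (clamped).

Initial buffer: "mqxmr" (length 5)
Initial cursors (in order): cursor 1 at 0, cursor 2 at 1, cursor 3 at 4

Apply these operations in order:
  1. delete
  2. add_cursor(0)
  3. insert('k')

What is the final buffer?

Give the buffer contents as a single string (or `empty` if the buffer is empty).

After op 1 (delete): buffer="qxr" (len 3), cursors c1@0 c2@0 c3@2, authorship ...
After op 2 (add_cursor(0)): buffer="qxr" (len 3), cursors c1@0 c2@0 c4@0 c3@2, authorship ...
After op 3 (insert('k')): buffer="kkkqxkr" (len 7), cursors c1@3 c2@3 c4@3 c3@6, authorship 124..3.

Answer: kkkqxkr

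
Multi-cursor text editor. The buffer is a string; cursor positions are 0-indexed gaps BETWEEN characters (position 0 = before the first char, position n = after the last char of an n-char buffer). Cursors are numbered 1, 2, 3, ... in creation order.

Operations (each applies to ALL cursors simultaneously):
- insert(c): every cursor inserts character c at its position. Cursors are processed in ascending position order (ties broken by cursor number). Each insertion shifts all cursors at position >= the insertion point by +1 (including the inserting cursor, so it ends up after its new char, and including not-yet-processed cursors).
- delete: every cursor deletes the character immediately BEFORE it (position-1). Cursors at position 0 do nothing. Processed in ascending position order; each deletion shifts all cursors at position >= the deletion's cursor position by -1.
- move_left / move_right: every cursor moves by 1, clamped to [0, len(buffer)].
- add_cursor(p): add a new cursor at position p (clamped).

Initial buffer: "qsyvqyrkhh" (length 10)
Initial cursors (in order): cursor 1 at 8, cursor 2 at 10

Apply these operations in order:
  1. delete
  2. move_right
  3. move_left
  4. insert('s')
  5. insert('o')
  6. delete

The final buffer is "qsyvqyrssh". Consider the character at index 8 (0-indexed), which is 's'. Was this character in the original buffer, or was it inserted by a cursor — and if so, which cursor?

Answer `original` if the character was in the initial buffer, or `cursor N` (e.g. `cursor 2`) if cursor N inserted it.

After op 1 (delete): buffer="qsyvqyrh" (len 8), cursors c1@7 c2@8, authorship ........
After op 2 (move_right): buffer="qsyvqyrh" (len 8), cursors c1@8 c2@8, authorship ........
After op 3 (move_left): buffer="qsyvqyrh" (len 8), cursors c1@7 c2@7, authorship ........
After op 4 (insert('s')): buffer="qsyvqyrssh" (len 10), cursors c1@9 c2@9, authorship .......12.
After op 5 (insert('o')): buffer="qsyvqyrssooh" (len 12), cursors c1@11 c2@11, authorship .......1212.
After op 6 (delete): buffer="qsyvqyrssh" (len 10), cursors c1@9 c2@9, authorship .......12.
Authorship (.=original, N=cursor N): . . . . . . . 1 2 .
Index 8: author = 2

Answer: cursor 2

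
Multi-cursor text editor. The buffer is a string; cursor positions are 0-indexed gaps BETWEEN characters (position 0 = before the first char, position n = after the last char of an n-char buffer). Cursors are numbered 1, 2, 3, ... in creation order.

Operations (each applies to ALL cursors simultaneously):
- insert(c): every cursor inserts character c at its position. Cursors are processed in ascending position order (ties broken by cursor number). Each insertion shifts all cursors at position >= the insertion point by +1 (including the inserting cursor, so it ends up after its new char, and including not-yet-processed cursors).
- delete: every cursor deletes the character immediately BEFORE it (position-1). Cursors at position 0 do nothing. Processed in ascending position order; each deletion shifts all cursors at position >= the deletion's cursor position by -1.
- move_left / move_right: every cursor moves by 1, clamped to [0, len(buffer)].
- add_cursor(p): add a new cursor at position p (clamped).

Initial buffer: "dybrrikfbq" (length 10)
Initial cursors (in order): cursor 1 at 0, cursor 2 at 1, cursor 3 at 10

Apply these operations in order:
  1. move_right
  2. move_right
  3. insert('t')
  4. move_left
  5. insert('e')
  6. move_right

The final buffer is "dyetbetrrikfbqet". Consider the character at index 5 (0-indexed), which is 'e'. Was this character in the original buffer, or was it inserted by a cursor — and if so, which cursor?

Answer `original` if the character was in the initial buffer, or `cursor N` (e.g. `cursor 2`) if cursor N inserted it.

After op 1 (move_right): buffer="dybrrikfbq" (len 10), cursors c1@1 c2@2 c3@10, authorship ..........
After op 2 (move_right): buffer="dybrrikfbq" (len 10), cursors c1@2 c2@3 c3@10, authorship ..........
After op 3 (insert('t')): buffer="dytbtrrikfbqt" (len 13), cursors c1@3 c2@5 c3@13, authorship ..1.2.......3
After op 4 (move_left): buffer="dytbtrrikfbqt" (len 13), cursors c1@2 c2@4 c3@12, authorship ..1.2.......3
After op 5 (insert('e')): buffer="dyetbetrrikfbqet" (len 16), cursors c1@3 c2@6 c3@15, authorship ..11.22.......33
After op 6 (move_right): buffer="dyetbetrrikfbqet" (len 16), cursors c1@4 c2@7 c3@16, authorship ..11.22.......33
Authorship (.=original, N=cursor N): . . 1 1 . 2 2 . . . . . . . 3 3
Index 5: author = 2

Answer: cursor 2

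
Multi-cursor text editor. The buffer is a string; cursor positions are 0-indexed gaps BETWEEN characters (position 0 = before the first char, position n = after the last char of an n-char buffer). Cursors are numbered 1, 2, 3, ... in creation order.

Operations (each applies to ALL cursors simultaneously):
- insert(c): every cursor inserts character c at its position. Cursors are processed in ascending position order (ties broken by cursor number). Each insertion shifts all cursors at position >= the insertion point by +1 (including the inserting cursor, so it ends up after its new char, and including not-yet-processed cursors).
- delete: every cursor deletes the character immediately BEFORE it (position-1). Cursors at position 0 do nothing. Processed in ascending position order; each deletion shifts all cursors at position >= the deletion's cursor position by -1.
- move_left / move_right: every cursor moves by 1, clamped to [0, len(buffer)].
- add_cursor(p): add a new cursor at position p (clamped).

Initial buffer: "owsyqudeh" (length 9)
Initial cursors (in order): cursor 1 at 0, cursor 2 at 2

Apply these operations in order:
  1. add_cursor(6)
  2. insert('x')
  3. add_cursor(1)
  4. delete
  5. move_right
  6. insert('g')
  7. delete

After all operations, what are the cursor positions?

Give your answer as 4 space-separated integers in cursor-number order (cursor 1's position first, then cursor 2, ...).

After op 1 (add_cursor(6)): buffer="owsyqudeh" (len 9), cursors c1@0 c2@2 c3@6, authorship .........
After op 2 (insert('x')): buffer="xowxsyquxdeh" (len 12), cursors c1@1 c2@4 c3@9, authorship 1..2....3...
After op 3 (add_cursor(1)): buffer="xowxsyquxdeh" (len 12), cursors c1@1 c4@1 c2@4 c3@9, authorship 1..2....3...
After op 4 (delete): buffer="owsyqudeh" (len 9), cursors c1@0 c4@0 c2@2 c3@6, authorship .........
After op 5 (move_right): buffer="owsyqudeh" (len 9), cursors c1@1 c4@1 c2@3 c3@7, authorship .........
After op 6 (insert('g')): buffer="oggwsgyqudgeh" (len 13), cursors c1@3 c4@3 c2@6 c3@11, authorship .14..2....3..
After op 7 (delete): buffer="owsyqudeh" (len 9), cursors c1@1 c4@1 c2@3 c3@7, authorship .........

Answer: 1 3 7 1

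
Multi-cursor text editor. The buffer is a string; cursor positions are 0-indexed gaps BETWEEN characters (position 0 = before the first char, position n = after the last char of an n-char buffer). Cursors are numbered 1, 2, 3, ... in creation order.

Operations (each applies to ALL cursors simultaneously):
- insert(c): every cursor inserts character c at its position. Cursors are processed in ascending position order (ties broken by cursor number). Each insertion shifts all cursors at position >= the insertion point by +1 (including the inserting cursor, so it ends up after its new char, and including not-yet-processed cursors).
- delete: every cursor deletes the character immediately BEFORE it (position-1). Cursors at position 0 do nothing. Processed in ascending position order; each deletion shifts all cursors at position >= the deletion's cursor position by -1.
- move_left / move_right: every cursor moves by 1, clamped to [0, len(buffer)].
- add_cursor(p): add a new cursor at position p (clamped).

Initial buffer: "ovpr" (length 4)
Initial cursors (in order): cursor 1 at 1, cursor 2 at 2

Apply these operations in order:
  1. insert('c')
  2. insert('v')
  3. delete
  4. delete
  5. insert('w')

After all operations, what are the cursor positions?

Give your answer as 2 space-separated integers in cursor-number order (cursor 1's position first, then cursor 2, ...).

After op 1 (insert('c')): buffer="ocvcpr" (len 6), cursors c1@2 c2@4, authorship .1.2..
After op 2 (insert('v')): buffer="ocvvcvpr" (len 8), cursors c1@3 c2@6, authorship .11.22..
After op 3 (delete): buffer="ocvcpr" (len 6), cursors c1@2 c2@4, authorship .1.2..
After op 4 (delete): buffer="ovpr" (len 4), cursors c1@1 c2@2, authorship ....
After op 5 (insert('w')): buffer="owvwpr" (len 6), cursors c1@2 c2@4, authorship .1.2..

Answer: 2 4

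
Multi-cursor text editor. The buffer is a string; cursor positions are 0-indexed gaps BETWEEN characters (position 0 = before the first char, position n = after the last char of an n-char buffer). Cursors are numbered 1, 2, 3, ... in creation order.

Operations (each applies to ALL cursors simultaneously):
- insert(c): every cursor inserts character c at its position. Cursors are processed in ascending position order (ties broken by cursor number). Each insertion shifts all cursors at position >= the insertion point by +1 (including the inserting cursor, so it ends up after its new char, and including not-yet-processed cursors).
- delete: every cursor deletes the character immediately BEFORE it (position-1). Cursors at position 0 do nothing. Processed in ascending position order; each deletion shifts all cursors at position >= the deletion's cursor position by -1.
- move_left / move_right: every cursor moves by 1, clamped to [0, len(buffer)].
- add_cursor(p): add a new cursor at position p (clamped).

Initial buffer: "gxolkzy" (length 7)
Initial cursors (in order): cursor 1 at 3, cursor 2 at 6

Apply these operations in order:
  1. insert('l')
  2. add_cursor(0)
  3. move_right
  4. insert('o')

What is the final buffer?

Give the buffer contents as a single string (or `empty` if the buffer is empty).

After op 1 (insert('l')): buffer="gxollkzly" (len 9), cursors c1@4 c2@8, authorship ...1...2.
After op 2 (add_cursor(0)): buffer="gxollkzly" (len 9), cursors c3@0 c1@4 c2@8, authorship ...1...2.
After op 3 (move_right): buffer="gxollkzly" (len 9), cursors c3@1 c1@5 c2@9, authorship ...1...2.
After op 4 (insert('o')): buffer="goxollokzlyo" (len 12), cursors c3@2 c1@7 c2@12, authorship .3..1.1..2.2

Answer: goxollokzlyo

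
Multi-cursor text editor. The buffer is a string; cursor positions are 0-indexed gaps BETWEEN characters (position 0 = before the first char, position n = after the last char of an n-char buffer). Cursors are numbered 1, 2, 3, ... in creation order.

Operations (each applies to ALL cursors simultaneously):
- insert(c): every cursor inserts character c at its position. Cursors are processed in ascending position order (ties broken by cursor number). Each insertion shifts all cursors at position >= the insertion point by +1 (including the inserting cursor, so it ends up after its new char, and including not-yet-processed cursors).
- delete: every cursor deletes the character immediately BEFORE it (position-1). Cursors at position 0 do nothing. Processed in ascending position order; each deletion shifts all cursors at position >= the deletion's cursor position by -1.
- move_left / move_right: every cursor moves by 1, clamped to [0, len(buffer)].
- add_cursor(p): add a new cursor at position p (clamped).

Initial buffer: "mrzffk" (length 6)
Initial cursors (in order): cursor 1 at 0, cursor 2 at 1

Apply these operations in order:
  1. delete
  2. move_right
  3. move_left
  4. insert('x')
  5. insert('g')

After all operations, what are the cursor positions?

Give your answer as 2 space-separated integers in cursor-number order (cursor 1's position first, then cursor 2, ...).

Answer: 4 4

Derivation:
After op 1 (delete): buffer="rzffk" (len 5), cursors c1@0 c2@0, authorship .....
After op 2 (move_right): buffer="rzffk" (len 5), cursors c1@1 c2@1, authorship .....
After op 3 (move_left): buffer="rzffk" (len 5), cursors c1@0 c2@0, authorship .....
After op 4 (insert('x')): buffer="xxrzffk" (len 7), cursors c1@2 c2@2, authorship 12.....
After op 5 (insert('g')): buffer="xxggrzffk" (len 9), cursors c1@4 c2@4, authorship 1212.....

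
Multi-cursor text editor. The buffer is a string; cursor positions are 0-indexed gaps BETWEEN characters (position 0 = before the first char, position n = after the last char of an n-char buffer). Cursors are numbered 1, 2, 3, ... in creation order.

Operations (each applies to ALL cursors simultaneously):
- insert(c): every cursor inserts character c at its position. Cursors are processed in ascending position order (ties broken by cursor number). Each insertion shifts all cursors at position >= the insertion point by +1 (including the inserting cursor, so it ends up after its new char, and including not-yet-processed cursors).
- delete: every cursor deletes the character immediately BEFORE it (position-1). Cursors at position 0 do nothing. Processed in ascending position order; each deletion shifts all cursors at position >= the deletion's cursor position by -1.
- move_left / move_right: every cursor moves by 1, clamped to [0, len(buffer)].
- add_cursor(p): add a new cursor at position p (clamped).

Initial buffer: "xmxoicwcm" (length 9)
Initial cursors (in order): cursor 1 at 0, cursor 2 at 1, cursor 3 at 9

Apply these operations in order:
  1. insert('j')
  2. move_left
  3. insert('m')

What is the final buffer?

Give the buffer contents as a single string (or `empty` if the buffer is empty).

Answer: mjxmjmxoicwcmmj

Derivation:
After op 1 (insert('j')): buffer="jxjmxoicwcmj" (len 12), cursors c1@1 c2@3 c3@12, authorship 1.2........3
After op 2 (move_left): buffer="jxjmxoicwcmj" (len 12), cursors c1@0 c2@2 c3@11, authorship 1.2........3
After op 3 (insert('m')): buffer="mjxmjmxoicwcmmj" (len 15), cursors c1@1 c2@4 c3@14, authorship 11.22........33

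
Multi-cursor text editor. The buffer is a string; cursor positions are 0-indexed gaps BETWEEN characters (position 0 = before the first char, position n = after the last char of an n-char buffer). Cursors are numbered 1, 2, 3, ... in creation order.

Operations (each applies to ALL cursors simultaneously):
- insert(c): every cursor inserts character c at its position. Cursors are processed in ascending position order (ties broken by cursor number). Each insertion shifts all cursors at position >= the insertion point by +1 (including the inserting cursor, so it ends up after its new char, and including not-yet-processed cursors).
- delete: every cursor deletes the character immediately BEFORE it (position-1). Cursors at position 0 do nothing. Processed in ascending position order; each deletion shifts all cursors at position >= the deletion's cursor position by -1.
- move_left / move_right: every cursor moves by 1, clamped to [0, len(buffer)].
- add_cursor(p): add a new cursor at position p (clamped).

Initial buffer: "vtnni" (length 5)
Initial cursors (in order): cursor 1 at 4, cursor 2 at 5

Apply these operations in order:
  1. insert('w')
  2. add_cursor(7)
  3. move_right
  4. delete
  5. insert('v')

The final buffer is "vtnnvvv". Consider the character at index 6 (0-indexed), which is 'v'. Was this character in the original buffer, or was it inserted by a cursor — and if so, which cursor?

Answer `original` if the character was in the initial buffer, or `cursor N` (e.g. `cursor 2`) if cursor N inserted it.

After op 1 (insert('w')): buffer="vtnnwiw" (len 7), cursors c1@5 c2@7, authorship ....1.2
After op 2 (add_cursor(7)): buffer="vtnnwiw" (len 7), cursors c1@5 c2@7 c3@7, authorship ....1.2
After op 3 (move_right): buffer="vtnnwiw" (len 7), cursors c1@6 c2@7 c3@7, authorship ....1.2
After op 4 (delete): buffer="vtnn" (len 4), cursors c1@4 c2@4 c3@4, authorship ....
After op 5 (insert('v')): buffer="vtnnvvv" (len 7), cursors c1@7 c2@7 c3@7, authorship ....123
Authorship (.=original, N=cursor N): . . . . 1 2 3
Index 6: author = 3

Answer: cursor 3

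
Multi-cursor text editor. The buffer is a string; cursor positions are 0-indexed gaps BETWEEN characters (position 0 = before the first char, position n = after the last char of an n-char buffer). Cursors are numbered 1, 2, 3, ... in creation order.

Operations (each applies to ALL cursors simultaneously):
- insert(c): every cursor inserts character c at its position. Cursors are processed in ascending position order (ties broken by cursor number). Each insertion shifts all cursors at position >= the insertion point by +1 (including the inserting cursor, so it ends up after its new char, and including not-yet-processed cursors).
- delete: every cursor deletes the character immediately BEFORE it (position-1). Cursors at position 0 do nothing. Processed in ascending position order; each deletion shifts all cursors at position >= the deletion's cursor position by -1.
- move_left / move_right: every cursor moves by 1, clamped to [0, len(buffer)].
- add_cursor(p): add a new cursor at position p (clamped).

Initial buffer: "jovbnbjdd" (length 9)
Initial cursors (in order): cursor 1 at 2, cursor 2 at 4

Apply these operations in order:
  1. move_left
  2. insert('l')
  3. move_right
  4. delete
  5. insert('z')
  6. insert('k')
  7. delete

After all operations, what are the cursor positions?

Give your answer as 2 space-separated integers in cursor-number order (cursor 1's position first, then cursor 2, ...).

After op 1 (move_left): buffer="jovbnbjdd" (len 9), cursors c1@1 c2@3, authorship .........
After op 2 (insert('l')): buffer="jlovlbnbjdd" (len 11), cursors c1@2 c2@5, authorship .1..2......
After op 3 (move_right): buffer="jlovlbnbjdd" (len 11), cursors c1@3 c2@6, authorship .1..2......
After op 4 (delete): buffer="jlvlnbjdd" (len 9), cursors c1@2 c2@4, authorship .1.2.....
After op 5 (insert('z')): buffer="jlzvlznbjdd" (len 11), cursors c1@3 c2@6, authorship .11.22.....
After op 6 (insert('k')): buffer="jlzkvlzknbjdd" (len 13), cursors c1@4 c2@8, authorship .111.222.....
After op 7 (delete): buffer="jlzvlznbjdd" (len 11), cursors c1@3 c2@6, authorship .11.22.....

Answer: 3 6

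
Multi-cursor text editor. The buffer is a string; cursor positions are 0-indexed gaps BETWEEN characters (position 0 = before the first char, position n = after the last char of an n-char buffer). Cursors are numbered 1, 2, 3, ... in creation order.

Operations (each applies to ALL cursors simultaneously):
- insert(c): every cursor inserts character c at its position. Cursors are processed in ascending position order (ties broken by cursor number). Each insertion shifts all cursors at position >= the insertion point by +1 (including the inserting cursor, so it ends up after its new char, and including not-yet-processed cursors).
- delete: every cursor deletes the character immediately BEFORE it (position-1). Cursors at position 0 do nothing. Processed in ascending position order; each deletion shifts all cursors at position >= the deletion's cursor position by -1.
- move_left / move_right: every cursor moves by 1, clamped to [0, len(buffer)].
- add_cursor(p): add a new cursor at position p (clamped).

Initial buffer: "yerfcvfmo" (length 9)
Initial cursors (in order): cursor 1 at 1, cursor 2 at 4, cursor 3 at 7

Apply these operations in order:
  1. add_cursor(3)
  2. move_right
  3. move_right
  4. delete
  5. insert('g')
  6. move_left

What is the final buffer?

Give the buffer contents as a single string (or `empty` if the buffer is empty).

After op 1 (add_cursor(3)): buffer="yerfcvfmo" (len 9), cursors c1@1 c4@3 c2@4 c3@7, authorship .........
After op 2 (move_right): buffer="yerfcvfmo" (len 9), cursors c1@2 c4@4 c2@5 c3@8, authorship .........
After op 3 (move_right): buffer="yerfcvfmo" (len 9), cursors c1@3 c4@5 c2@6 c3@9, authorship .........
After op 4 (delete): buffer="yeffm" (len 5), cursors c1@2 c2@3 c4@3 c3@5, authorship .....
After op 5 (insert('g')): buffer="yegfggfmg" (len 9), cursors c1@3 c2@6 c4@6 c3@9, authorship ..1.24..3
After op 6 (move_left): buffer="yegfggfmg" (len 9), cursors c1@2 c2@5 c4@5 c3@8, authorship ..1.24..3

Answer: yegfggfmg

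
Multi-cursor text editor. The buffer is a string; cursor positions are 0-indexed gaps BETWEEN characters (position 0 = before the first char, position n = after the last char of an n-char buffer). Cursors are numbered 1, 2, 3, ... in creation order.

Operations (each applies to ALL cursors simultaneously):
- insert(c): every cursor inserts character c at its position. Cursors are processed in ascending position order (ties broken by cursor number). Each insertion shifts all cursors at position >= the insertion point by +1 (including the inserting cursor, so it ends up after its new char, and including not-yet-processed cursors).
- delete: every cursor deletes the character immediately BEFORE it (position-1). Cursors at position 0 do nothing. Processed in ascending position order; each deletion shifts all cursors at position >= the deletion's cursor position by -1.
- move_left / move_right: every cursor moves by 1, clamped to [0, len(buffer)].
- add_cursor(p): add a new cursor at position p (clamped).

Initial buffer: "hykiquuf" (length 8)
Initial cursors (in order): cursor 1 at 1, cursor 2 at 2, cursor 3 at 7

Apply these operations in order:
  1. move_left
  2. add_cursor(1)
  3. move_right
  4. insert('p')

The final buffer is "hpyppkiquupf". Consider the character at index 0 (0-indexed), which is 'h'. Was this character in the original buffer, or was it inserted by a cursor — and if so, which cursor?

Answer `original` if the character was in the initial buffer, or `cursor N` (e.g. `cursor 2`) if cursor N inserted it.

Answer: original

Derivation:
After op 1 (move_left): buffer="hykiquuf" (len 8), cursors c1@0 c2@1 c3@6, authorship ........
After op 2 (add_cursor(1)): buffer="hykiquuf" (len 8), cursors c1@0 c2@1 c4@1 c3@6, authorship ........
After op 3 (move_right): buffer="hykiquuf" (len 8), cursors c1@1 c2@2 c4@2 c3@7, authorship ........
After op 4 (insert('p')): buffer="hpyppkiquupf" (len 12), cursors c1@2 c2@5 c4@5 c3@11, authorship .1.24.....3.
Authorship (.=original, N=cursor N): . 1 . 2 4 . . . . . 3 .
Index 0: author = original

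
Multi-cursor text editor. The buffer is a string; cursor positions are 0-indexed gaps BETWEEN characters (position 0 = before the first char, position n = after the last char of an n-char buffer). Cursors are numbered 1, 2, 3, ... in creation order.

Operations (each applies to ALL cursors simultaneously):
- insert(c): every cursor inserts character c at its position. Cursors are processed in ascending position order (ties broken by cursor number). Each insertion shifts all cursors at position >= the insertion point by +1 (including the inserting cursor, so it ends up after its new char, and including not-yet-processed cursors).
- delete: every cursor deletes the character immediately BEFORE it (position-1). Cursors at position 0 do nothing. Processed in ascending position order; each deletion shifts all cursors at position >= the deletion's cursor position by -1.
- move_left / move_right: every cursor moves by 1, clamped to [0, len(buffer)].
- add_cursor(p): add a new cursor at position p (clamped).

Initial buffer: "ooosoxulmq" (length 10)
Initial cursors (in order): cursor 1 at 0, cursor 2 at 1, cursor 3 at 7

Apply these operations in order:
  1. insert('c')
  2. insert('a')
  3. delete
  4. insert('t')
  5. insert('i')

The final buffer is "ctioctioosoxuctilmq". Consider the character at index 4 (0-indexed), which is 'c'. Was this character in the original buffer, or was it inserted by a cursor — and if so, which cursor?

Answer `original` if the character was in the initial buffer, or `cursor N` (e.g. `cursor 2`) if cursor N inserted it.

After op 1 (insert('c')): buffer="cocoosoxuclmq" (len 13), cursors c1@1 c2@3 c3@10, authorship 1.2......3...
After op 2 (insert('a')): buffer="caocaoosoxucalmq" (len 16), cursors c1@2 c2@5 c3@13, authorship 11.22......33...
After op 3 (delete): buffer="cocoosoxuclmq" (len 13), cursors c1@1 c2@3 c3@10, authorship 1.2......3...
After op 4 (insert('t')): buffer="ctoctoosoxuctlmq" (len 16), cursors c1@2 c2@5 c3@13, authorship 11.22......33...
After op 5 (insert('i')): buffer="ctioctioosoxuctilmq" (len 19), cursors c1@3 c2@7 c3@16, authorship 111.222......333...
Authorship (.=original, N=cursor N): 1 1 1 . 2 2 2 . . . . . . 3 3 3 . . .
Index 4: author = 2

Answer: cursor 2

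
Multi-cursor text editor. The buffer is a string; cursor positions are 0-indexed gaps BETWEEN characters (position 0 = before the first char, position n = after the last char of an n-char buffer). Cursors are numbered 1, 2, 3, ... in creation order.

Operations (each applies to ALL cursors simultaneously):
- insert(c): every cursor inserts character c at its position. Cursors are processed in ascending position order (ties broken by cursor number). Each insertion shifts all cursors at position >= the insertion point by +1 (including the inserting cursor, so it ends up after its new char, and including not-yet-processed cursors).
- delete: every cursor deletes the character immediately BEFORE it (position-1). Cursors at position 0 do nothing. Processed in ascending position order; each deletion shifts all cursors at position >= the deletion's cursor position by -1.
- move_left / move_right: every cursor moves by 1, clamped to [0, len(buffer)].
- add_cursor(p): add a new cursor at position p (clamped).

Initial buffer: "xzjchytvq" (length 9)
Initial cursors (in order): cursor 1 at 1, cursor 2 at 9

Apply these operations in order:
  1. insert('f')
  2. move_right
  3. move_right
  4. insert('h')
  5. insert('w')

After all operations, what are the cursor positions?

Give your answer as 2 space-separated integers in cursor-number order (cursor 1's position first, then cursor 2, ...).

After op 1 (insert('f')): buffer="xfzjchytvqf" (len 11), cursors c1@2 c2@11, authorship .1........2
After op 2 (move_right): buffer="xfzjchytvqf" (len 11), cursors c1@3 c2@11, authorship .1........2
After op 3 (move_right): buffer="xfzjchytvqf" (len 11), cursors c1@4 c2@11, authorship .1........2
After op 4 (insert('h')): buffer="xfzjhchytvqfh" (len 13), cursors c1@5 c2@13, authorship .1..1......22
After op 5 (insert('w')): buffer="xfzjhwchytvqfhw" (len 15), cursors c1@6 c2@15, authorship .1..11......222

Answer: 6 15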